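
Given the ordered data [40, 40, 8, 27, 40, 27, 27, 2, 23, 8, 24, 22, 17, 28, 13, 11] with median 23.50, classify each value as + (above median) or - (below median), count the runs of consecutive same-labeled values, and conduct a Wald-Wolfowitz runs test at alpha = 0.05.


Step 1: Compute median = 23.50; label A = above, B = below.
Labels in order: AABAAAABBBABBABB  (n_A = 8, n_B = 8)
Step 2: Count runs R = 8.
Step 3: Under H0 (random ordering), E[R] = 2*n_A*n_B/(n_A+n_B) + 1 = 2*8*8/16 + 1 = 9.0000.
        Var[R] = 2*n_A*n_B*(2*n_A*n_B - n_A - n_B) / ((n_A+n_B)^2 * (n_A+n_B-1)) = 14336/3840 = 3.7333.
        SD[R] = 1.9322.
Step 4: Continuity-corrected z = (R + 0.5 - E[R]) / SD[R] = (8 + 0.5 - 9.0000) / 1.9322 = -0.2588.
Step 5: Two-sided p-value via normal approximation = 2*(1 - Phi(|z|)) = 0.795809.
Step 6: alpha = 0.05. fail to reject H0.

R = 8, z = -0.2588, p = 0.795809, fail to reject H0.


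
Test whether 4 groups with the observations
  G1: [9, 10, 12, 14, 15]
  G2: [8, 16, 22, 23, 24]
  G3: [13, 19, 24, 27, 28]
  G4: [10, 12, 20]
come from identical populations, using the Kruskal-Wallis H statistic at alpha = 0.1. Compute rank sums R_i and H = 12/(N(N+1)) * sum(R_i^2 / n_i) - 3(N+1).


Step 1: Combine all N = 18 observations and assign midranks.
sorted (value, group, rank): (8,G2,1), (9,G1,2), (10,G1,3.5), (10,G4,3.5), (12,G1,5.5), (12,G4,5.5), (13,G3,7), (14,G1,8), (15,G1,9), (16,G2,10), (19,G3,11), (20,G4,12), (22,G2,13), (23,G2,14), (24,G2,15.5), (24,G3,15.5), (27,G3,17), (28,G3,18)
Step 2: Sum ranks within each group.
R_1 = 28 (n_1 = 5)
R_2 = 53.5 (n_2 = 5)
R_3 = 68.5 (n_3 = 5)
R_4 = 21 (n_4 = 3)
Step 3: H = 12/(N(N+1)) * sum(R_i^2/n_i) - 3(N+1)
     = 12/(18*19) * (28^2/5 + 53.5^2/5 + 68.5^2/5 + 21^2/3) - 3*19
     = 0.035088 * 1814.7 - 57
     = 6.673684.
Step 4: Ties present; correction factor C = 1 - 18/(18^3 - 18) = 0.996904. Corrected H = 6.673684 / 0.996904 = 6.694410.
Step 5: Under H0, H ~ chi^2(3); p-value = 0.082303.
Step 6: alpha = 0.1. reject H0.

H = 6.6944, df = 3, p = 0.082303, reject H0.


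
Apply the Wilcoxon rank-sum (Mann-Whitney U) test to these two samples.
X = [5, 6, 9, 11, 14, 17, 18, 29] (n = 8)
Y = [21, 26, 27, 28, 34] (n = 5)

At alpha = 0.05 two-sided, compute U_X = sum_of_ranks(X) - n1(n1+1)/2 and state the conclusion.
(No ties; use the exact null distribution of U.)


Step 1: Combine and sort all 13 observations; assign midranks.
sorted (value, group): (5,X), (6,X), (9,X), (11,X), (14,X), (17,X), (18,X), (21,Y), (26,Y), (27,Y), (28,Y), (29,X), (34,Y)
ranks: 5->1, 6->2, 9->3, 11->4, 14->5, 17->6, 18->7, 21->8, 26->9, 27->10, 28->11, 29->12, 34->13
Step 2: Rank sum for X: R1 = 1 + 2 + 3 + 4 + 5 + 6 + 7 + 12 = 40.
Step 3: U_X = R1 - n1(n1+1)/2 = 40 - 8*9/2 = 40 - 36 = 4.
       U_Y = n1*n2 - U_X = 40 - 4 = 36.
Step 4: No ties, so the exact null distribution of U (based on enumerating the C(13,8) = 1287 equally likely rank assignments) gives the two-sided p-value.
Step 5: p-value = 0.018648; compare to alpha = 0.05. reject H0.

U_X = 4, p = 0.018648, reject H0 at alpha = 0.05.


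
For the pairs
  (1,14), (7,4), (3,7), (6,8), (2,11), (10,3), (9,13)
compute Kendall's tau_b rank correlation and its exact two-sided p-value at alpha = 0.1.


Step 1: Enumerate the 21 unordered pairs (i,j) with i<j and classify each by sign(x_j-x_i) * sign(y_j-y_i).
  (1,2):dx=+6,dy=-10->D; (1,3):dx=+2,dy=-7->D; (1,4):dx=+5,dy=-6->D; (1,5):dx=+1,dy=-3->D
  (1,6):dx=+9,dy=-11->D; (1,7):dx=+8,dy=-1->D; (2,3):dx=-4,dy=+3->D; (2,4):dx=-1,dy=+4->D
  (2,5):dx=-5,dy=+7->D; (2,6):dx=+3,dy=-1->D; (2,7):dx=+2,dy=+9->C; (3,4):dx=+3,dy=+1->C
  (3,5):dx=-1,dy=+4->D; (3,6):dx=+7,dy=-4->D; (3,7):dx=+6,dy=+6->C; (4,5):dx=-4,dy=+3->D
  (4,6):dx=+4,dy=-5->D; (4,7):dx=+3,dy=+5->C; (5,6):dx=+8,dy=-8->D; (5,7):dx=+7,dy=+2->C
  (6,7):dx=-1,dy=+10->D
Step 2: C = 5, D = 16, total pairs = 21.
Step 3: tau = (C - D)/(n(n-1)/2) = (5 - 16)/21 = -0.523810.
Step 4: Exact two-sided p-value (enumerate n! = 5040 permutations of y under H0): p = 0.136111.
Step 5: alpha = 0.1. fail to reject H0.

tau_b = -0.5238 (C=5, D=16), p = 0.136111, fail to reject H0.


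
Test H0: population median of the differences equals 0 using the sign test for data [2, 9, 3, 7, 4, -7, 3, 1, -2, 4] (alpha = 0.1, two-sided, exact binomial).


Step 1: Discard zero differences. Original n = 10; n_eff = number of nonzero differences = 10.
Nonzero differences (with sign): +2, +9, +3, +7, +4, -7, +3, +1, -2, +4
Step 2: Count signs: positive = 8, negative = 2.
Step 3: Under H0: P(positive) = 0.5, so the number of positives S ~ Bin(10, 0.5).
Step 4: Two-sided exact p-value = sum of Bin(10,0.5) probabilities at or below the observed probability = 0.109375.
Step 5: alpha = 0.1. fail to reject H0.

n_eff = 10, pos = 8, neg = 2, p = 0.109375, fail to reject H0.


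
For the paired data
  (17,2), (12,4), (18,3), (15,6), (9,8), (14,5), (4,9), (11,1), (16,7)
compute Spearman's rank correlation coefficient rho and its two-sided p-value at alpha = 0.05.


Step 1: Rank x and y separately (midranks; no ties here).
rank(x): 17->8, 12->4, 18->9, 15->6, 9->2, 14->5, 4->1, 11->3, 16->7
rank(y): 2->2, 4->4, 3->3, 6->6, 8->8, 5->5, 9->9, 1->1, 7->7
Step 2: d_i = R_x(i) - R_y(i); compute d_i^2.
  (8-2)^2=36, (4-4)^2=0, (9-3)^2=36, (6-6)^2=0, (2-8)^2=36, (5-5)^2=0, (1-9)^2=64, (3-1)^2=4, (7-7)^2=0
sum(d^2) = 176.
Step 3: rho = 1 - 6*176 / (9*(9^2 - 1)) = 1 - 1056/720 = -0.466667.
Step 4: Under H0, t = rho * sqrt((n-2)/(1-rho^2)) = -1.3960 ~ t(7).
Step 5: Two-sided p-value from the t-distribution with 7 df = 0.205386.
Step 6: alpha = 0.05. fail to reject H0.

rho = -0.4667, p = 0.205386, fail to reject H0 at alpha = 0.05.


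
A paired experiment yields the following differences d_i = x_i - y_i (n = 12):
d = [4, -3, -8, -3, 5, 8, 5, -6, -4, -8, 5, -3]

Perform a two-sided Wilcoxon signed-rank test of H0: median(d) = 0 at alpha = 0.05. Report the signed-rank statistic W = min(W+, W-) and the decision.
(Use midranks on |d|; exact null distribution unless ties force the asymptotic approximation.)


Step 1: Drop any zero differences (none here) and take |d_i|.
|d| = [4, 3, 8, 3, 5, 8, 5, 6, 4, 8, 5, 3]
Step 2: Midrank |d_i| (ties get averaged ranks).
ranks: |4|->4.5, |3|->2, |8|->11, |3|->2, |5|->7, |8|->11, |5|->7, |6|->9, |4|->4.5, |8|->11, |5|->7, |3|->2
Step 3: Attach original signs; sum ranks with positive sign and with negative sign.
W+ = 4.5 + 7 + 11 + 7 + 7 = 36.5
W- = 2 + 11 + 2 + 9 + 4.5 + 11 + 2 = 41.5
(Check: W+ + W- = 78 should equal n(n+1)/2 = 78.)
Step 4: Test statistic W = min(W+, W-) = 36.5.
Step 5: Ties in |d|, so use the tie-corrected normal approximation.
        E[W] = n(n+1)/4 = 12*13/4 = 39.
        Tie groups: |d|=3 (t=3), |d|=4 (t=2), |d|=5 (t=3), |d|=8 (t=3); sum(t^3 - t) = 78.
        Var[W] = n(n+1)(2n+1)/24 - sum(t^3-t)/48 = 3900/24 - 78/48 = 160.875.
        z = (W - E[W]) / sqrt(Var[W]) = (36.5 - 39) / 12.6837 = -0.1971.
        Two-sided p = 2*Phi(z) = 0.843746.
Step 6: alpha = 0.05. fail to reject H0.

W+ = 36.5, W- = 41.5, W = min = 36.5, p = 0.843746, fail to reject H0.


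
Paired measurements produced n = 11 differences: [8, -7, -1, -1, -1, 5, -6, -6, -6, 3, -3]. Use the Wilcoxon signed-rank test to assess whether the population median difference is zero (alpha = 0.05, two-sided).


Step 1: Drop any zero differences (none here) and take |d_i|.
|d| = [8, 7, 1, 1, 1, 5, 6, 6, 6, 3, 3]
Step 2: Midrank |d_i| (ties get averaged ranks).
ranks: |8|->11, |7|->10, |1|->2, |1|->2, |1|->2, |5|->6, |6|->8, |6|->8, |6|->8, |3|->4.5, |3|->4.5
Step 3: Attach original signs; sum ranks with positive sign and with negative sign.
W+ = 11 + 6 + 4.5 = 21.5
W- = 10 + 2 + 2 + 2 + 8 + 8 + 8 + 4.5 = 44.5
(Check: W+ + W- = 66 should equal n(n+1)/2 = 66.)
Step 4: Test statistic W = min(W+, W-) = 21.5.
Step 5: Ties in |d|, so use the tie-corrected normal approximation.
        E[W] = n(n+1)/4 = 11*12/4 = 33.
        Tie groups: |d|=1 (t=3), |d|=3 (t=2), |d|=6 (t=3); sum(t^3 - t) = 54.
        Var[W] = n(n+1)(2n+1)/24 - sum(t^3-t)/48 = 3036/24 - 54/48 = 125.375.
        z = (W - E[W]) / sqrt(Var[W]) = (21.5 - 33) / 11.1971 = -1.0271.
        Two-sided p = 2*Phi(z) = 0.304396.
Step 6: alpha = 0.05. fail to reject H0.

W+ = 21.5, W- = 44.5, W = min = 21.5, p = 0.304396, fail to reject H0.


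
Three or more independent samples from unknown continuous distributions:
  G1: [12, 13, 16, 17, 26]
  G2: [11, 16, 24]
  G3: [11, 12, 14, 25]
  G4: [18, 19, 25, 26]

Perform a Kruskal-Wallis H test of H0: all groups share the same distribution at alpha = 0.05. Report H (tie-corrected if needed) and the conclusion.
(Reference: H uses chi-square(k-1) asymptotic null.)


Step 1: Combine all N = 16 observations and assign midranks.
sorted (value, group, rank): (11,G2,1.5), (11,G3,1.5), (12,G1,3.5), (12,G3,3.5), (13,G1,5), (14,G3,6), (16,G1,7.5), (16,G2,7.5), (17,G1,9), (18,G4,10), (19,G4,11), (24,G2,12), (25,G3,13.5), (25,G4,13.5), (26,G1,15.5), (26,G4,15.5)
Step 2: Sum ranks within each group.
R_1 = 40.5 (n_1 = 5)
R_2 = 21 (n_2 = 3)
R_3 = 24.5 (n_3 = 4)
R_4 = 50 (n_4 = 4)
Step 3: H = 12/(N(N+1)) * sum(R_i^2/n_i) - 3(N+1)
     = 12/(16*17) * (40.5^2/5 + 21^2/3 + 24.5^2/4 + 50^2/4) - 3*17
     = 0.044118 * 1250.11 - 51
     = 4.152022.
Step 4: Ties present; correction factor C = 1 - 30/(16^3 - 16) = 0.992647. Corrected H = 4.152022 / 0.992647 = 4.182778.
Step 5: Under H0, H ~ chi^2(3); p-value = 0.242392.
Step 6: alpha = 0.05. fail to reject H0.

H = 4.1828, df = 3, p = 0.242392, fail to reject H0.


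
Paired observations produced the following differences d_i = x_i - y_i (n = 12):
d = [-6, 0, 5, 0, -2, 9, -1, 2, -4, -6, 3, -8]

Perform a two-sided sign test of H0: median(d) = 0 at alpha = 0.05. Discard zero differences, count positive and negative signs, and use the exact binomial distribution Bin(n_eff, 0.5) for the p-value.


Step 1: Discard zero differences. Original n = 12; n_eff = number of nonzero differences = 10.
Nonzero differences (with sign): -6, +5, -2, +9, -1, +2, -4, -6, +3, -8
Step 2: Count signs: positive = 4, negative = 6.
Step 3: Under H0: P(positive) = 0.5, so the number of positives S ~ Bin(10, 0.5).
Step 4: Two-sided exact p-value = sum of Bin(10,0.5) probabilities at or below the observed probability = 0.753906.
Step 5: alpha = 0.05. fail to reject H0.

n_eff = 10, pos = 4, neg = 6, p = 0.753906, fail to reject H0.


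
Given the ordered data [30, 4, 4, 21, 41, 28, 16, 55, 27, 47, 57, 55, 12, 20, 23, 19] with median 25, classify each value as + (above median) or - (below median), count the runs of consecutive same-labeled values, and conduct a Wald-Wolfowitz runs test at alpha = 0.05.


Step 1: Compute median = 25; label A = above, B = below.
Labels in order: ABBBAABAAAAABBBB  (n_A = 8, n_B = 8)
Step 2: Count runs R = 6.
Step 3: Under H0 (random ordering), E[R] = 2*n_A*n_B/(n_A+n_B) + 1 = 2*8*8/16 + 1 = 9.0000.
        Var[R] = 2*n_A*n_B*(2*n_A*n_B - n_A - n_B) / ((n_A+n_B)^2 * (n_A+n_B-1)) = 14336/3840 = 3.7333.
        SD[R] = 1.9322.
Step 4: Continuity-corrected z = (R + 0.5 - E[R]) / SD[R] = (6 + 0.5 - 9.0000) / 1.9322 = -1.2939.
Step 5: Two-sided p-value via normal approximation = 2*(1 - Phi(|z|)) = 0.195709.
Step 6: alpha = 0.05. fail to reject H0.

R = 6, z = -1.2939, p = 0.195709, fail to reject H0.


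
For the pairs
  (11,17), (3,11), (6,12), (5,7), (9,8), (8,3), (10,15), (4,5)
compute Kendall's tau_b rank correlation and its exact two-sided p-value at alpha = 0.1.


Step 1: Enumerate the 28 unordered pairs (i,j) with i<j and classify each by sign(x_j-x_i) * sign(y_j-y_i).
  (1,2):dx=-8,dy=-6->C; (1,3):dx=-5,dy=-5->C; (1,4):dx=-6,dy=-10->C; (1,5):dx=-2,dy=-9->C
  (1,6):dx=-3,dy=-14->C; (1,7):dx=-1,dy=-2->C; (1,8):dx=-7,dy=-12->C; (2,3):dx=+3,dy=+1->C
  (2,4):dx=+2,dy=-4->D; (2,5):dx=+6,dy=-3->D; (2,6):dx=+5,dy=-8->D; (2,7):dx=+7,dy=+4->C
  (2,8):dx=+1,dy=-6->D; (3,4):dx=-1,dy=-5->C; (3,5):dx=+3,dy=-4->D; (3,6):dx=+2,dy=-9->D
  (3,7):dx=+4,dy=+3->C; (3,8):dx=-2,dy=-7->C; (4,5):dx=+4,dy=+1->C; (4,6):dx=+3,dy=-4->D
  (4,7):dx=+5,dy=+8->C; (4,8):dx=-1,dy=-2->C; (5,6):dx=-1,dy=-5->C; (5,7):dx=+1,dy=+7->C
  (5,8):dx=-5,dy=-3->C; (6,7):dx=+2,dy=+12->C; (6,8):dx=-4,dy=+2->D; (7,8):dx=-6,dy=-10->C
Step 2: C = 20, D = 8, total pairs = 28.
Step 3: tau = (C - D)/(n(n-1)/2) = (20 - 8)/28 = 0.428571.
Step 4: Exact two-sided p-value (enumerate n! = 40320 permutations of y under H0): p = 0.178869.
Step 5: alpha = 0.1. fail to reject H0.

tau_b = 0.4286 (C=20, D=8), p = 0.178869, fail to reject H0.


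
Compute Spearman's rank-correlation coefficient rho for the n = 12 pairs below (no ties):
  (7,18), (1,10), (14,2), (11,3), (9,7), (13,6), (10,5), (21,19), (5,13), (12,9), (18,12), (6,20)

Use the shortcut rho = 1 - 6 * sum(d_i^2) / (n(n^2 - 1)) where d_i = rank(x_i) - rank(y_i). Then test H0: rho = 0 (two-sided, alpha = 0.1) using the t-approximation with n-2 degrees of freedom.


Step 1: Rank x and y separately (midranks; no ties here).
rank(x): 7->4, 1->1, 14->10, 11->7, 9->5, 13->9, 10->6, 21->12, 5->2, 12->8, 18->11, 6->3
rank(y): 18->10, 10->7, 2->1, 3->2, 7->5, 6->4, 5->3, 19->11, 13->9, 9->6, 12->8, 20->12
Step 2: d_i = R_x(i) - R_y(i); compute d_i^2.
  (4-10)^2=36, (1-7)^2=36, (10-1)^2=81, (7-2)^2=25, (5-5)^2=0, (9-4)^2=25, (6-3)^2=9, (12-11)^2=1, (2-9)^2=49, (8-6)^2=4, (11-8)^2=9, (3-12)^2=81
sum(d^2) = 356.
Step 3: rho = 1 - 6*356 / (12*(12^2 - 1)) = 1 - 2136/1716 = -0.244755.
Step 4: Under H0, t = rho * sqrt((n-2)/(1-rho^2)) = -0.7983 ~ t(10).
Step 5: Two-sided p-value from the t-distribution with 10 df = 0.443262.
Step 6: alpha = 0.1. fail to reject H0.

rho = -0.2448, p = 0.443262, fail to reject H0 at alpha = 0.1.


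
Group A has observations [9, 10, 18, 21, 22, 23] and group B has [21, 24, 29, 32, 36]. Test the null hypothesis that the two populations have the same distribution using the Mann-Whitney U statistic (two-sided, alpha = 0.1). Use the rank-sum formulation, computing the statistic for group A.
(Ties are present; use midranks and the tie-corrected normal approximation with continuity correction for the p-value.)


Step 1: Combine and sort all 11 observations; assign midranks.
sorted (value, group): (9,X), (10,X), (18,X), (21,X), (21,Y), (22,X), (23,X), (24,Y), (29,Y), (32,Y), (36,Y)
ranks: 9->1, 10->2, 18->3, 21->4.5, 21->4.5, 22->6, 23->7, 24->8, 29->9, 32->10, 36->11
Step 2: Rank sum for X: R1 = 1 + 2 + 3 + 4.5 + 6 + 7 = 23.5.
Step 3: U_X = R1 - n1(n1+1)/2 = 23.5 - 6*7/2 = 23.5 - 21 = 2.5.
       U_Y = n1*n2 - U_X = 30 - 2.5 = 27.5.
Step 4: Ties are present, so use the tie-corrected normal approximation (with continuity correction) for the p-value.
Step 5: p-value = 0.028100; compare to alpha = 0.1. reject H0.

U_X = 2.5, p = 0.028100, reject H0 at alpha = 0.1.


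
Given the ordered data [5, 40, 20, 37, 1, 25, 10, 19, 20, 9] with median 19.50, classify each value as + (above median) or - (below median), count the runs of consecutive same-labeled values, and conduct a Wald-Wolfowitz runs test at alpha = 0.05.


Step 1: Compute median = 19.50; label A = above, B = below.
Labels in order: BAAABABBAB  (n_A = 5, n_B = 5)
Step 2: Count runs R = 7.
Step 3: Under H0 (random ordering), E[R] = 2*n_A*n_B/(n_A+n_B) + 1 = 2*5*5/10 + 1 = 6.0000.
        Var[R] = 2*n_A*n_B*(2*n_A*n_B - n_A - n_B) / ((n_A+n_B)^2 * (n_A+n_B-1)) = 2000/900 = 2.2222.
        SD[R] = 1.4907.
Step 4: Continuity-corrected z = (R - 0.5 - E[R]) / SD[R] = (7 - 0.5 - 6.0000) / 1.4907 = 0.3354.
Step 5: Two-sided p-value via normal approximation = 2*(1 - Phi(|z|)) = 0.737316.
Step 6: alpha = 0.05. fail to reject H0.

R = 7, z = 0.3354, p = 0.737316, fail to reject H0.


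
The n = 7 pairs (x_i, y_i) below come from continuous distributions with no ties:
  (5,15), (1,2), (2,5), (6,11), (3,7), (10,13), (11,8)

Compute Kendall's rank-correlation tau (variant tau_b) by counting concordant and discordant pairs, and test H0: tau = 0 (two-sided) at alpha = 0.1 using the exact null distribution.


Step 1: Enumerate the 21 unordered pairs (i,j) with i<j and classify each by sign(x_j-x_i) * sign(y_j-y_i).
  (1,2):dx=-4,dy=-13->C; (1,3):dx=-3,dy=-10->C; (1,4):dx=+1,dy=-4->D; (1,5):dx=-2,dy=-8->C
  (1,6):dx=+5,dy=-2->D; (1,7):dx=+6,dy=-7->D; (2,3):dx=+1,dy=+3->C; (2,4):dx=+5,dy=+9->C
  (2,5):dx=+2,dy=+5->C; (2,6):dx=+9,dy=+11->C; (2,7):dx=+10,dy=+6->C; (3,4):dx=+4,dy=+6->C
  (3,5):dx=+1,dy=+2->C; (3,6):dx=+8,dy=+8->C; (3,7):dx=+9,dy=+3->C; (4,5):dx=-3,dy=-4->C
  (4,6):dx=+4,dy=+2->C; (4,7):dx=+5,dy=-3->D; (5,6):dx=+7,dy=+6->C; (5,7):dx=+8,dy=+1->C
  (6,7):dx=+1,dy=-5->D
Step 2: C = 16, D = 5, total pairs = 21.
Step 3: tau = (C - D)/(n(n-1)/2) = (16 - 5)/21 = 0.523810.
Step 4: Exact two-sided p-value (enumerate n! = 5040 permutations of y under H0): p = 0.136111.
Step 5: alpha = 0.1. fail to reject H0.

tau_b = 0.5238 (C=16, D=5), p = 0.136111, fail to reject H0.


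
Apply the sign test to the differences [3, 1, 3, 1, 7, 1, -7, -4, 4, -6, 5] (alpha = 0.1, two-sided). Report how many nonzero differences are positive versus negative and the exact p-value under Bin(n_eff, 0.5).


Step 1: Discard zero differences. Original n = 11; n_eff = number of nonzero differences = 11.
Nonzero differences (with sign): +3, +1, +3, +1, +7, +1, -7, -4, +4, -6, +5
Step 2: Count signs: positive = 8, negative = 3.
Step 3: Under H0: P(positive) = 0.5, so the number of positives S ~ Bin(11, 0.5).
Step 4: Two-sided exact p-value = sum of Bin(11,0.5) probabilities at or below the observed probability = 0.226562.
Step 5: alpha = 0.1. fail to reject H0.

n_eff = 11, pos = 8, neg = 3, p = 0.226562, fail to reject H0.


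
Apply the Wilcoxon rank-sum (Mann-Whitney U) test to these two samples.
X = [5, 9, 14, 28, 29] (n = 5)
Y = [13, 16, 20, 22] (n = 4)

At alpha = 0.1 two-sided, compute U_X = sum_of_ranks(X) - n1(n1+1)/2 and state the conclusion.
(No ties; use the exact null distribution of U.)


Step 1: Combine and sort all 9 observations; assign midranks.
sorted (value, group): (5,X), (9,X), (13,Y), (14,X), (16,Y), (20,Y), (22,Y), (28,X), (29,X)
ranks: 5->1, 9->2, 13->3, 14->4, 16->5, 20->6, 22->7, 28->8, 29->9
Step 2: Rank sum for X: R1 = 1 + 2 + 4 + 8 + 9 = 24.
Step 3: U_X = R1 - n1(n1+1)/2 = 24 - 5*6/2 = 24 - 15 = 9.
       U_Y = n1*n2 - U_X = 20 - 9 = 11.
Step 4: No ties, so the exact null distribution of U (based on enumerating the C(9,5) = 126 equally likely rank assignments) gives the two-sided p-value.
Step 5: p-value = 0.904762; compare to alpha = 0.1. fail to reject H0.

U_X = 9, p = 0.904762, fail to reject H0 at alpha = 0.1.


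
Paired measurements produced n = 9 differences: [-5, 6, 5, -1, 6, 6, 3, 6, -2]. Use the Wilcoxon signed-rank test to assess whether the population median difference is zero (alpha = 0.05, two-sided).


Step 1: Drop any zero differences (none here) and take |d_i|.
|d| = [5, 6, 5, 1, 6, 6, 3, 6, 2]
Step 2: Midrank |d_i| (ties get averaged ranks).
ranks: |5|->4.5, |6|->7.5, |5|->4.5, |1|->1, |6|->7.5, |6|->7.5, |3|->3, |6|->7.5, |2|->2
Step 3: Attach original signs; sum ranks with positive sign and with negative sign.
W+ = 7.5 + 4.5 + 7.5 + 7.5 + 3 + 7.5 = 37.5
W- = 4.5 + 1 + 2 = 7.5
(Check: W+ + W- = 45 should equal n(n+1)/2 = 45.)
Step 4: Test statistic W = min(W+, W-) = 7.5.
Step 5: Ties in |d|, so use the tie-corrected normal approximation.
        E[W] = n(n+1)/4 = 9*10/4 = 22.5.
        Tie groups: |d|=5 (t=2), |d|=6 (t=4); sum(t^3 - t) = 66.
        Var[W] = n(n+1)(2n+1)/24 - sum(t^3-t)/48 = 1710/24 - 66/48 = 69.875.
        z = (W - E[W]) / sqrt(Var[W]) = (7.5 - 22.5) / 8.3591 = -1.7944.
        Two-sided p = 2*Phi(z) = 0.072742.
Step 6: alpha = 0.05. fail to reject H0.

W+ = 37.5, W- = 7.5, W = min = 7.5, p = 0.072742, fail to reject H0.


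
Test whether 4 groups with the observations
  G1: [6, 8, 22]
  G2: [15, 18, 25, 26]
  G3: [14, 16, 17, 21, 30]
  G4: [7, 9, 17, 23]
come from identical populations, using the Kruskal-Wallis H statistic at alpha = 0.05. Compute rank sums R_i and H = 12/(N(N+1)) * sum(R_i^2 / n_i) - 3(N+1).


Step 1: Combine all N = 16 observations and assign midranks.
sorted (value, group, rank): (6,G1,1), (7,G4,2), (8,G1,3), (9,G4,4), (14,G3,5), (15,G2,6), (16,G3,7), (17,G3,8.5), (17,G4,8.5), (18,G2,10), (21,G3,11), (22,G1,12), (23,G4,13), (25,G2,14), (26,G2,15), (30,G3,16)
Step 2: Sum ranks within each group.
R_1 = 16 (n_1 = 3)
R_2 = 45 (n_2 = 4)
R_3 = 47.5 (n_3 = 5)
R_4 = 27.5 (n_4 = 4)
Step 3: H = 12/(N(N+1)) * sum(R_i^2/n_i) - 3(N+1)
     = 12/(16*17) * (16^2/3 + 45^2/4 + 47.5^2/5 + 27.5^2/4) - 3*17
     = 0.044118 * 1231.9 - 51
     = 3.348346.
Step 4: Ties present; correction factor C = 1 - 6/(16^3 - 16) = 0.998529. Corrected H = 3.348346 / 0.998529 = 3.353277.
Step 5: Under H0, H ~ chi^2(3); p-value = 0.340296.
Step 6: alpha = 0.05. fail to reject H0.

H = 3.3533, df = 3, p = 0.340296, fail to reject H0.


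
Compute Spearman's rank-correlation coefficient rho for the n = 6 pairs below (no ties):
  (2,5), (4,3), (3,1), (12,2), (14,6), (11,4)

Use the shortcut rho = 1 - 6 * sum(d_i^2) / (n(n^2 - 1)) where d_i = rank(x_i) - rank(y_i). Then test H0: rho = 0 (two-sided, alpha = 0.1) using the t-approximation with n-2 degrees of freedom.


Step 1: Rank x and y separately (midranks; no ties here).
rank(x): 2->1, 4->3, 3->2, 12->5, 14->6, 11->4
rank(y): 5->5, 3->3, 1->1, 2->2, 6->6, 4->4
Step 2: d_i = R_x(i) - R_y(i); compute d_i^2.
  (1-5)^2=16, (3-3)^2=0, (2-1)^2=1, (5-2)^2=9, (6-6)^2=0, (4-4)^2=0
sum(d^2) = 26.
Step 3: rho = 1 - 6*26 / (6*(6^2 - 1)) = 1 - 156/210 = 0.257143.
Step 4: Under H0, t = rho * sqrt((n-2)/(1-rho^2)) = 0.5322 ~ t(4).
Step 5: Two-sided p-value from the t-distribution with 4 df = 0.622787.
Step 6: alpha = 0.1. fail to reject H0.

rho = 0.2571, p = 0.622787, fail to reject H0 at alpha = 0.1.


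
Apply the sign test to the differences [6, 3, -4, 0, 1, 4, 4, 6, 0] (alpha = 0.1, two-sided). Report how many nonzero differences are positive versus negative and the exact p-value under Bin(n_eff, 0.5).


Step 1: Discard zero differences. Original n = 9; n_eff = number of nonzero differences = 7.
Nonzero differences (with sign): +6, +3, -4, +1, +4, +4, +6
Step 2: Count signs: positive = 6, negative = 1.
Step 3: Under H0: P(positive) = 0.5, so the number of positives S ~ Bin(7, 0.5).
Step 4: Two-sided exact p-value = sum of Bin(7,0.5) probabilities at or below the observed probability = 0.125000.
Step 5: alpha = 0.1. fail to reject H0.

n_eff = 7, pos = 6, neg = 1, p = 0.125000, fail to reject H0.


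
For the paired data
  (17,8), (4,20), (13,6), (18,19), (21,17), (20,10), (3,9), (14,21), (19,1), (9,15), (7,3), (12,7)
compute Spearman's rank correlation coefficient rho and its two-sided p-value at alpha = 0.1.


Step 1: Rank x and y separately (midranks; no ties here).
rank(x): 17->8, 4->2, 13->6, 18->9, 21->12, 20->11, 3->1, 14->7, 19->10, 9->4, 7->3, 12->5
rank(y): 8->5, 20->11, 6->3, 19->10, 17->9, 10->7, 9->6, 21->12, 1->1, 15->8, 3->2, 7->4
Step 2: d_i = R_x(i) - R_y(i); compute d_i^2.
  (8-5)^2=9, (2-11)^2=81, (6-3)^2=9, (9-10)^2=1, (12-9)^2=9, (11-7)^2=16, (1-6)^2=25, (7-12)^2=25, (10-1)^2=81, (4-8)^2=16, (3-2)^2=1, (5-4)^2=1
sum(d^2) = 274.
Step 3: rho = 1 - 6*274 / (12*(12^2 - 1)) = 1 - 1644/1716 = 0.041958.
Step 4: Under H0, t = rho * sqrt((n-2)/(1-rho^2)) = 0.1328 ~ t(10).
Step 5: Two-sided p-value from the t-distribution with 10 df = 0.896986.
Step 6: alpha = 0.1. fail to reject H0.

rho = 0.0420, p = 0.896986, fail to reject H0 at alpha = 0.1.


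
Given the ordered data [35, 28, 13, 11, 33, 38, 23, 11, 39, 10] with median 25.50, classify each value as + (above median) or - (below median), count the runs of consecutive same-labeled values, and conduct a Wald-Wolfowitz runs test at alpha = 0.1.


Step 1: Compute median = 25.50; label A = above, B = below.
Labels in order: AABBAABBAB  (n_A = 5, n_B = 5)
Step 2: Count runs R = 6.
Step 3: Under H0 (random ordering), E[R] = 2*n_A*n_B/(n_A+n_B) + 1 = 2*5*5/10 + 1 = 6.0000.
        Var[R] = 2*n_A*n_B*(2*n_A*n_B - n_A - n_B) / ((n_A+n_B)^2 * (n_A+n_B-1)) = 2000/900 = 2.2222.
        SD[R] = 1.4907.
Step 4: R = E[R], so z = 0 with no continuity correction.
Step 5: Two-sided p-value via normal approximation = 2*(1 - Phi(|z|)) = 1.000000.
Step 6: alpha = 0.1. fail to reject H0.

R = 6, z = 0.0000, p = 1.000000, fail to reject H0.


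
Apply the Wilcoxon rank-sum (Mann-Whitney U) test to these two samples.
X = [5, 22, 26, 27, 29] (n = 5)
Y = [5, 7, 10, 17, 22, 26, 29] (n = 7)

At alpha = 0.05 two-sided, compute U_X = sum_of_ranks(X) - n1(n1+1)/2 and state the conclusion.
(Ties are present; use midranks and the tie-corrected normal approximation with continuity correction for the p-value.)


Step 1: Combine and sort all 12 observations; assign midranks.
sorted (value, group): (5,X), (5,Y), (7,Y), (10,Y), (17,Y), (22,X), (22,Y), (26,X), (26,Y), (27,X), (29,X), (29,Y)
ranks: 5->1.5, 5->1.5, 7->3, 10->4, 17->5, 22->6.5, 22->6.5, 26->8.5, 26->8.5, 27->10, 29->11.5, 29->11.5
Step 2: Rank sum for X: R1 = 1.5 + 6.5 + 8.5 + 10 + 11.5 = 38.
Step 3: U_X = R1 - n1(n1+1)/2 = 38 - 5*6/2 = 38 - 15 = 23.
       U_Y = n1*n2 - U_X = 35 - 23 = 12.
Step 4: Ties are present, so use the tie-corrected normal approximation (with continuity correction) for the p-value.
Step 5: p-value = 0.413508; compare to alpha = 0.05. fail to reject H0.

U_X = 23, p = 0.413508, fail to reject H0 at alpha = 0.05.


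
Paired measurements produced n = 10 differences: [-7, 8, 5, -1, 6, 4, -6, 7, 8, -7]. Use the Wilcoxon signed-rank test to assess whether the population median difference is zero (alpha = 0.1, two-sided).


Step 1: Drop any zero differences (none here) and take |d_i|.
|d| = [7, 8, 5, 1, 6, 4, 6, 7, 8, 7]
Step 2: Midrank |d_i| (ties get averaged ranks).
ranks: |7|->7, |8|->9.5, |5|->3, |1|->1, |6|->4.5, |4|->2, |6|->4.5, |7|->7, |8|->9.5, |7|->7
Step 3: Attach original signs; sum ranks with positive sign and with negative sign.
W+ = 9.5 + 3 + 4.5 + 2 + 7 + 9.5 = 35.5
W- = 7 + 1 + 4.5 + 7 = 19.5
(Check: W+ + W- = 55 should equal n(n+1)/2 = 55.)
Step 4: Test statistic W = min(W+, W-) = 19.5.
Step 5: Ties in |d|, so use the tie-corrected normal approximation.
        E[W] = n(n+1)/4 = 10*11/4 = 27.5.
        Tie groups: |d|=6 (t=2), |d|=7 (t=3), |d|=8 (t=2); sum(t^3 - t) = 36.
        Var[W] = n(n+1)(2n+1)/24 - sum(t^3-t)/48 = 2310/24 - 36/48 = 95.5.
        z = (W - E[W]) / sqrt(Var[W]) = (19.5 - 27.5) / 9.7724 = -0.8186.
        Two-sided p = 2*Phi(z) = 0.412997.
Step 6: alpha = 0.1. fail to reject H0.

W+ = 35.5, W- = 19.5, W = min = 19.5, p = 0.412997, fail to reject H0.


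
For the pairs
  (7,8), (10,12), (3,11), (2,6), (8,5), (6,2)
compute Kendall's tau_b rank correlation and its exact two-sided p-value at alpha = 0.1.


Step 1: Enumerate the 15 unordered pairs (i,j) with i<j and classify each by sign(x_j-x_i) * sign(y_j-y_i).
  (1,2):dx=+3,dy=+4->C; (1,3):dx=-4,dy=+3->D; (1,4):dx=-5,dy=-2->C; (1,5):dx=+1,dy=-3->D
  (1,6):dx=-1,dy=-6->C; (2,3):dx=-7,dy=-1->C; (2,4):dx=-8,dy=-6->C; (2,5):dx=-2,dy=-7->C
  (2,6):dx=-4,dy=-10->C; (3,4):dx=-1,dy=-5->C; (3,5):dx=+5,dy=-6->D; (3,6):dx=+3,dy=-9->D
  (4,5):dx=+6,dy=-1->D; (4,6):dx=+4,dy=-4->D; (5,6):dx=-2,dy=-3->C
Step 2: C = 9, D = 6, total pairs = 15.
Step 3: tau = (C - D)/(n(n-1)/2) = (9 - 6)/15 = 0.200000.
Step 4: Exact two-sided p-value (enumerate n! = 720 permutations of y under H0): p = 0.719444.
Step 5: alpha = 0.1. fail to reject H0.

tau_b = 0.2000 (C=9, D=6), p = 0.719444, fail to reject H0.


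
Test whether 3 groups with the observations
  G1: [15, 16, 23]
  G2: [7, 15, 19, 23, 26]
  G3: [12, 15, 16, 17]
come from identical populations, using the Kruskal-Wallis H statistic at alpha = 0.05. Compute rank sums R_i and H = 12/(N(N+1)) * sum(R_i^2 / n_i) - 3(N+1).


Step 1: Combine all N = 12 observations and assign midranks.
sorted (value, group, rank): (7,G2,1), (12,G3,2), (15,G1,4), (15,G2,4), (15,G3,4), (16,G1,6.5), (16,G3,6.5), (17,G3,8), (19,G2,9), (23,G1,10.5), (23,G2,10.5), (26,G2,12)
Step 2: Sum ranks within each group.
R_1 = 21 (n_1 = 3)
R_2 = 36.5 (n_2 = 5)
R_3 = 20.5 (n_3 = 4)
Step 3: H = 12/(N(N+1)) * sum(R_i^2/n_i) - 3(N+1)
     = 12/(12*13) * (21^2/3 + 36.5^2/5 + 20.5^2/4) - 3*13
     = 0.076923 * 518.513 - 39
     = 0.885577.
Step 4: Ties present; correction factor C = 1 - 36/(12^3 - 12) = 0.979021. Corrected H = 0.885577 / 0.979021 = 0.904554.
Step 5: Under H0, H ~ chi^2(2); p-value = 0.636178.
Step 6: alpha = 0.05. fail to reject H0.

H = 0.9046, df = 2, p = 0.636178, fail to reject H0.


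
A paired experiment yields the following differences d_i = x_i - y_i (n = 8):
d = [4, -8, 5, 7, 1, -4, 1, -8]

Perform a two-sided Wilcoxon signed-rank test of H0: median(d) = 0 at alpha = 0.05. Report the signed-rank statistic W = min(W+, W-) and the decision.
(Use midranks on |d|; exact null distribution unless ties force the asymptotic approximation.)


Step 1: Drop any zero differences (none here) and take |d_i|.
|d| = [4, 8, 5, 7, 1, 4, 1, 8]
Step 2: Midrank |d_i| (ties get averaged ranks).
ranks: |4|->3.5, |8|->7.5, |5|->5, |7|->6, |1|->1.5, |4|->3.5, |1|->1.5, |8|->7.5
Step 3: Attach original signs; sum ranks with positive sign and with negative sign.
W+ = 3.5 + 5 + 6 + 1.5 + 1.5 = 17.5
W- = 7.5 + 3.5 + 7.5 = 18.5
(Check: W+ + W- = 36 should equal n(n+1)/2 = 36.)
Step 4: Test statistic W = min(W+, W-) = 17.5.
Step 5: Ties in |d|, so use the tie-corrected normal approximation.
        E[W] = n(n+1)/4 = 8*9/4 = 18.
        Tie groups: |d|=1 (t=2), |d|=4 (t=2), |d|=8 (t=2); sum(t^3 - t) = 18.
        Var[W] = n(n+1)(2n+1)/24 - sum(t^3-t)/48 = 1224/24 - 18/48 = 50.625.
        z = (W - E[W]) / sqrt(Var[W]) = (17.5 - 18) / 7.1151 = -0.0703.
        Two-sided p = 2*Phi(z) = 0.943977.
Step 6: alpha = 0.05. fail to reject H0.

W+ = 17.5, W- = 18.5, W = min = 17.5, p = 0.943977, fail to reject H0.


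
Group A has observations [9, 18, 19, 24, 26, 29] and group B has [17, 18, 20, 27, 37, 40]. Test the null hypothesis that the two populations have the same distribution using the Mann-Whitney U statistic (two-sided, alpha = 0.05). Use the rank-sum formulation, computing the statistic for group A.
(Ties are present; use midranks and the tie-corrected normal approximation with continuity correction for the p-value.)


Step 1: Combine and sort all 12 observations; assign midranks.
sorted (value, group): (9,X), (17,Y), (18,X), (18,Y), (19,X), (20,Y), (24,X), (26,X), (27,Y), (29,X), (37,Y), (40,Y)
ranks: 9->1, 17->2, 18->3.5, 18->3.5, 19->5, 20->6, 24->7, 26->8, 27->9, 29->10, 37->11, 40->12
Step 2: Rank sum for X: R1 = 1 + 3.5 + 5 + 7 + 8 + 10 = 34.5.
Step 3: U_X = R1 - n1(n1+1)/2 = 34.5 - 6*7/2 = 34.5 - 21 = 13.5.
       U_Y = n1*n2 - U_X = 36 - 13.5 = 22.5.
Step 4: Ties are present, so use the tie-corrected normal approximation (with continuity correction) for the p-value.
Step 5: p-value = 0.521110; compare to alpha = 0.05. fail to reject H0.

U_X = 13.5, p = 0.521110, fail to reject H0 at alpha = 0.05.


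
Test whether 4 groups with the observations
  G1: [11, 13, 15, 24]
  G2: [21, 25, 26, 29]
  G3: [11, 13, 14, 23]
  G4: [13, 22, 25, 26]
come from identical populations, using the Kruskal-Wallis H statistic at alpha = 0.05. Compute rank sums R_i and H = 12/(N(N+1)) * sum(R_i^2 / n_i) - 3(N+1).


Step 1: Combine all N = 16 observations and assign midranks.
sorted (value, group, rank): (11,G1,1.5), (11,G3,1.5), (13,G1,4), (13,G3,4), (13,G4,4), (14,G3,6), (15,G1,7), (21,G2,8), (22,G4,9), (23,G3,10), (24,G1,11), (25,G2,12.5), (25,G4,12.5), (26,G2,14.5), (26,G4,14.5), (29,G2,16)
Step 2: Sum ranks within each group.
R_1 = 23.5 (n_1 = 4)
R_2 = 51 (n_2 = 4)
R_3 = 21.5 (n_3 = 4)
R_4 = 40 (n_4 = 4)
Step 3: H = 12/(N(N+1)) * sum(R_i^2/n_i) - 3(N+1)
     = 12/(16*17) * (23.5^2/4 + 51^2/4 + 21.5^2/4 + 40^2/4) - 3*17
     = 0.044118 * 1303.88 - 51
     = 6.523897.
Step 4: Ties present; correction factor C = 1 - 42/(16^3 - 16) = 0.989706. Corrected H = 6.523897 / 0.989706 = 6.591753.
Step 5: Under H0, H ~ chi^2(3); p-value = 0.086113.
Step 6: alpha = 0.05. fail to reject H0.

H = 6.5918, df = 3, p = 0.086113, fail to reject H0.


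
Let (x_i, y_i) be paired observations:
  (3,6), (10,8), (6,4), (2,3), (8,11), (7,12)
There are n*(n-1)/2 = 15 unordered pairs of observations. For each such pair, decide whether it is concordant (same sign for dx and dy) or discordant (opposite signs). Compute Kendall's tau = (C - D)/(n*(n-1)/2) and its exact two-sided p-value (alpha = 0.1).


Step 1: Enumerate the 15 unordered pairs (i,j) with i<j and classify each by sign(x_j-x_i) * sign(y_j-y_i).
  (1,2):dx=+7,dy=+2->C; (1,3):dx=+3,dy=-2->D; (1,4):dx=-1,dy=-3->C; (1,5):dx=+5,dy=+5->C
  (1,6):dx=+4,dy=+6->C; (2,3):dx=-4,dy=-4->C; (2,4):dx=-8,dy=-5->C; (2,5):dx=-2,dy=+3->D
  (2,6):dx=-3,dy=+4->D; (3,4):dx=-4,dy=-1->C; (3,5):dx=+2,dy=+7->C; (3,6):dx=+1,dy=+8->C
  (4,5):dx=+6,dy=+8->C; (4,6):dx=+5,dy=+9->C; (5,6):dx=-1,dy=+1->D
Step 2: C = 11, D = 4, total pairs = 15.
Step 3: tau = (C - D)/(n(n-1)/2) = (11 - 4)/15 = 0.466667.
Step 4: Exact two-sided p-value (enumerate n! = 720 permutations of y under H0): p = 0.272222.
Step 5: alpha = 0.1. fail to reject H0.

tau_b = 0.4667 (C=11, D=4), p = 0.272222, fail to reject H0.


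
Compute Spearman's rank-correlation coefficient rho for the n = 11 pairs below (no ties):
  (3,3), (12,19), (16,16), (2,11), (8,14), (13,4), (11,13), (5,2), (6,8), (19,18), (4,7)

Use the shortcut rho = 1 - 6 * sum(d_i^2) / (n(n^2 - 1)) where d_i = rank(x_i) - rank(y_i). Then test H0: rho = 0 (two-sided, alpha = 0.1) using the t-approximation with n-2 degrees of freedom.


Step 1: Rank x and y separately (midranks; no ties here).
rank(x): 3->2, 12->8, 16->10, 2->1, 8->6, 13->9, 11->7, 5->4, 6->5, 19->11, 4->3
rank(y): 3->2, 19->11, 16->9, 11->6, 14->8, 4->3, 13->7, 2->1, 8->5, 18->10, 7->4
Step 2: d_i = R_x(i) - R_y(i); compute d_i^2.
  (2-2)^2=0, (8-11)^2=9, (10-9)^2=1, (1-6)^2=25, (6-8)^2=4, (9-3)^2=36, (7-7)^2=0, (4-1)^2=9, (5-5)^2=0, (11-10)^2=1, (3-4)^2=1
sum(d^2) = 86.
Step 3: rho = 1 - 6*86 / (11*(11^2 - 1)) = 1 - 516/1320 = 0.609091.
Step 4: Under H0, t = rho * sqrt((n-2)/(1-rho^2)) = 2.3040 ~ t(9).
Step 5: Two-sided p-value from the t-distribution with 9 df = 0.046696.
Step 6: alpha = 0.1. reject H0.

rho = 0.6091, p = 0.046696, reject H0 at alpha = 0.1.


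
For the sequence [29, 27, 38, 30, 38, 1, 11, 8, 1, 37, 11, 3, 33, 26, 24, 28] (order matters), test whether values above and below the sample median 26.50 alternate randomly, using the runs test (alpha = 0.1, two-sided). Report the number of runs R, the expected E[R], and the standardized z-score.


Step 1: Compute median = 26.50; label A = above, B = below.
Labels in order: AAAAABBBBABBABBA  (n_A = 8, n_B = 8)
Step 2: Count runs R = 7.
Step 3: Under H0 (random ordering), E[R] = 2*n_A*n_B/(n_A+n_B) + 1 = 2*8*8/16 + 1 = 9.0000.
        Var[R] = 2*n_A*n_B*(2*n_A*n_B - n_A - n_B) / ((n_A+n_B)^2 * (n_A+n_B-1)) = 14336/3840 = 3.7333.
        SD[R] = 1.9322.
Step 4: Continuity-corrected z = (R + 0.5 - E[R]) / SD[R] = (7 + 0.5 - 9.0000) / 1.9322 = -0.7763.
Step 5: Two-sided p-value via normal approximation = 2*(1 - Phi(|z|)) = 0.437558.
Step 6: alpha = 0.1. fail to reject H0.

R = 7, z = -0.7763, p = 0.437558, fail to reject H0.


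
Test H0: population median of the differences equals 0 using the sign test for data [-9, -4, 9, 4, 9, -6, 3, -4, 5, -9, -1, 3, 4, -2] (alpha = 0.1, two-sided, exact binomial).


Step 1: Discard zero differences. Original n = 14; n_eff = number of nonzero differences = 14.
Nonzero differences (with sign): -9, -4, +9, +4, +9, -6, +3, -4, +5, -9, -1, +3, +4, -2
Step 2: Count signs: positive = 7, negative = 7.
Step 3: Under H0: P(positive) = 0.5, so the number of positives S ~ Bin(14, 0.5).
Step 4: Two-sided exact p-value = sum of Bin(14,0.5) probabilities at or below the observed probability = 1.000000.
Step 5: alpha = 0.1. fail to reject H0.

n_eff = 14, pos = 7, neg = 7, p = 1.000000, fail to reject H0.


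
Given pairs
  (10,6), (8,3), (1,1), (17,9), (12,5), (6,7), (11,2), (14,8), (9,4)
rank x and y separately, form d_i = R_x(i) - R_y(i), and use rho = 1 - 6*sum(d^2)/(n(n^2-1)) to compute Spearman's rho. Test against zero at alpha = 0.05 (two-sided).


Step 1: Rank x and y separately (midranks; no ties here).
rank(x): 10->5, 8->3, 1->1, 17->9, 12->7, 6->2, 11->6, 14->8, 9->4
rank(y): 6->6, 3->3, 1->1, 9->9, 5->5, 7->7, 2->2, 8->8, 4->4
Step 2: d_i = R_x(i) - R_y(i); compute d_i^2.
  (5-6)^2=1, (3-3)^2=0, (1-1)^2=0, (9-9)^2=0, (7-5)^2=4, (2-7)^2=25, (6-2)^2=16, (8-8)^2=0, (4-4)^2=0
sum(d^2) = 46.
Step 3: rho = 1 - 6*46 / (9*(9^2 - 1)) = 1 - 276/720 = 0.616667.
Step 4: Under H0, t = rho * sqrt((n-2)/(1-rho^2)) = 2.0725 ~ t(7).
Step 5: Two-sided p-value from the t-distribution with 7 df = 0.076929.
Step 6: alpha = 0.05. fail to reject H0.

rho = 0.6167, p = 0.076929, fail to reject H0 at alpha = 0.05.


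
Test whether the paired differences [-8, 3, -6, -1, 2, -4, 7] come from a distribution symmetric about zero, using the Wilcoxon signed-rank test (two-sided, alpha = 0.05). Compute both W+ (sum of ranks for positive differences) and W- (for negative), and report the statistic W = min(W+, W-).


Step 1: Drop any zero differences (none here) and take |d_i|.
|d| = [8, 3, 6, 1, 2, 4, 7]
Step 2: Midrank |d_i| (ties get averaged ranks).
ranks: |8|->7, |3|->3, |6|->5, |1|->1, |2|->2, |4|->4, |7|->6
Step 3: Attach original signs; sum ranks with positive sign and with negative sign.
W+ = 3 + 2 + 6 = 11
W- = 7 + 5 + 1 + 4 = 17
(Check: W+ + W- = 28 should equal n(n+1)/2 = 28.)
Step 4: Test statistic W = min(W+, W-) = 11.
Step 5: No ties, so the exact null distribution over the 2^7 = 128 sign assignments gives the two-sided p-value = 0.687500.
Step 6: alpha = 0.05. fail to reject H0.

W+ = 11, W- = 17, W = min = 11, p = 0.687500, fail to reject H0.


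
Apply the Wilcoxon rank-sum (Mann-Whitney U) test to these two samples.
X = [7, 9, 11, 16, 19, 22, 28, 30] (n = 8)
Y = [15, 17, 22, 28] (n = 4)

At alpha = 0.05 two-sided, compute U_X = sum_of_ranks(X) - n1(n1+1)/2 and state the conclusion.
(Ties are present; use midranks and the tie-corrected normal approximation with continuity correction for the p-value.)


Step 1: Combine and sort all 12 observations; assign midranks.
sorted (value, group): (7,X), (9,X), (11,X), (15,Y), (16,X), (17,Y), (19,X), (22,X), (22,Y), (28,X), (28,Y), (30,X)
ranks: 7->1, 9->2, 11->3, 15->4, 16->5, 17->6, 19->7, 22->8.5, 22->8.5, 28->10.5, 28->10.5, 30->12
Step 2: Rank sum for X: R1 = 1 + 2 + 3 + 5 + 7 + 8.5 + 10.5 + 12 = 49.
Step 3: U_X = R1 - n1(n1+1)/2 = 49 - 8*9/2 = 49 - 36 = 13.
       U_Y = n1*n2 - U_X = 32 - 13 = 19.
Step 4: Ties are present, so use the tie-corrected normal approximation (with continuity correction) for the p-value.
Step 5: p-value = 0.670038; compare to alpha = 0.05. fail to reject H0.

U_X = 13, p = 0.670038, fail to reject H0 at alpha = 0.05.


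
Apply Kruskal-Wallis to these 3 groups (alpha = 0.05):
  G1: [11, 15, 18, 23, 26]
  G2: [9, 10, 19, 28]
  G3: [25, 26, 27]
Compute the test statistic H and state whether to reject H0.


Step 1: Combine all N = 12 observations and assign midranks.
sorted (value, group, rank): (9,G2,1), (10,G2,2), (11,G1,3), (15,G1,4), (18,G1,5), (19,G2,6), (23,G1,7), (25,G3,8), (26,G1,9.5), (26,G3,9.5), (27,G3,11), (28,G2,12)
Step 2: Sum ranks within each group.
R_1 = 28.5 (n_1 = 5)
R_2 = 21 (n_2 = 4)
R_3 = 28.5 (n_3 = 3)
Step 3: H = 12/(N(N+1)) * sum(R_i^2/n_i) - 3(N+1)
     = 12/(12*13) * (28.5^2/5 + 21^2/4 + 28.5^2/3) - 3*13
     = 0.076923 * 543.45 - 39
     = 2.803846.
Step 4: Ties present; correction factor C = 1 - 6/(12^3 - 12) = 0.996503. Corrected H = 2.803846 / 0.996503 = 2.813684.
Step 5: Under H0, H ~ chi^2(2); p-value = 0.244915.
Step 6: alpha = 0.05. fail to reject H0.

H = 2.8137, df = 2, p = 0.244915, fail to reject H0.


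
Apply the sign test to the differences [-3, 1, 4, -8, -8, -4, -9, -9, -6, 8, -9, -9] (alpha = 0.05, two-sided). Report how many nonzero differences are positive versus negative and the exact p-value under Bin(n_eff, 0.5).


Step 1: Discard zero differences. Original n = 12; n_eff = number of nonzero differences = 12.
Nonzero differences (with sign): -3, +1, +4, -8, -8, -4, -9, -9, -6, +8, -9, -9
Step 2: Count signs: positive = 3, negative = 9.
Step 3: Under H0: P(positive) = 0.5, so the number of positives S ~ Bin(12, 0.5).
Step 4: Two-sided exact p-value = sum of Bin(12,0.5) probabilities at or below the observed probability = 0.145996.
Step 5: alpha = 0.05. fail to reject H0.

n_eff = 12, pos = 3, neg = 9, p = 0.145996, fail to reject H0.
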